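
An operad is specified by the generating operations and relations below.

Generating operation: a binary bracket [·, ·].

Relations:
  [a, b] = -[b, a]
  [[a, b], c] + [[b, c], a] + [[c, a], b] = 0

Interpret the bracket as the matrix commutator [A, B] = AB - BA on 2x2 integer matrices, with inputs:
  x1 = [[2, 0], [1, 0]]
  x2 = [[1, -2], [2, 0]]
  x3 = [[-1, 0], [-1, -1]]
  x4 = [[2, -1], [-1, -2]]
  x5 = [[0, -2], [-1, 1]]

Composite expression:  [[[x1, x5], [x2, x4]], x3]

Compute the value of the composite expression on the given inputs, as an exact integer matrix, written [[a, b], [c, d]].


[x1, x5] = [[2, -4], [1, -2]]
[x2, x4] = [[4, 7], [9, -4]]
[[x1, x5], [x2, x4]] = [[-43, 60], [-28, 43]]
[[[x1, x5], [x2, x4]], x3] = [[-60, 0], [-86, 60]]

[[-60, 0], [-86, 60]]


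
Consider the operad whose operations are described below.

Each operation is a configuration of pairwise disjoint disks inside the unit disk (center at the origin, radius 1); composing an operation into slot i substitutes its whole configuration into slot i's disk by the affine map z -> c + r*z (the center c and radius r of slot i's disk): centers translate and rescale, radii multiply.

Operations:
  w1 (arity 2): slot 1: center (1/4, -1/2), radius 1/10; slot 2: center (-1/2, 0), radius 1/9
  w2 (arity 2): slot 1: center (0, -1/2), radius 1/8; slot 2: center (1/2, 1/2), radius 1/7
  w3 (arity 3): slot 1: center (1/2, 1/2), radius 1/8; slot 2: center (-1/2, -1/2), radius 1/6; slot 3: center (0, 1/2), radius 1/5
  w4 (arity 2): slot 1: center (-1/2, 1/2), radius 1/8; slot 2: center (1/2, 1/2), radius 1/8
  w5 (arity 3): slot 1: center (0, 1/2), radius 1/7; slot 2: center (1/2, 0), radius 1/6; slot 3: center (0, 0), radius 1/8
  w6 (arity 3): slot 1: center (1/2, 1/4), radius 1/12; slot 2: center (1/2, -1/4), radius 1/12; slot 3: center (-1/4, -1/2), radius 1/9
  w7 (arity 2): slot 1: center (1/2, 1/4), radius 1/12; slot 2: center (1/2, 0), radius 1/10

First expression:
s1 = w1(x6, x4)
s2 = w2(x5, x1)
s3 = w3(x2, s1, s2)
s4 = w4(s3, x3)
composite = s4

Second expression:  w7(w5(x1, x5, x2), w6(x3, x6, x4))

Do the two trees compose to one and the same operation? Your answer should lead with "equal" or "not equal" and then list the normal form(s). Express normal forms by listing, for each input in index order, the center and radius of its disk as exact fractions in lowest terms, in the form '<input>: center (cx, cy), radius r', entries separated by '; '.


In normal form, the first expression is x1: center (-39/80, 23/40), radius 1/280; x2: center (-7/16, 9/16), radius 1/64; x3: center (1/2, 1/2), radius 1/8; x4: center (-55/96, 7/16), radius 1/432; x5: center (-1/2, 11/20), radius 1/320; x6: center (-107/192, 41/96), radius 1/480
In normal form, the second expression is x1: center (1/2, 7/24), radius 1/84; x2: center (1/2, 1/4), radius 1/96; x3: center (11/20, 1/40), radius 1/120; x4: center (19/40, -1/20), radius 1/90; x5: center (13/24, 1/4), radius 1/72; x6: center (11/20, -1/40), radius 1/120
The normal forms differ: not equal.

not equal; first: x1: center (-39/80, 23/40), radius 1/280; x2: center (-7/16, 9/16), radius 1/64; x3: center (1/2, 1/2), radius 1/8; x4: center (-55/96, 7/16), radius 1/432; x5: center (-1/2, 11/20), radius 1/320; x6: center (-107/192, 41/96), radius 1/480; second: x1: center (1/2, 7/24), radius 1/84; x2: center (1/2, 1/4), radius 1/96; x3: center (11/20, 1/40), radius 1/120; x4: center (19/40, -1/20), radius 1/90; x5: center (13/24, 1/4), radius 1/72; x6: center (11/20, -1/40), radius 1/120


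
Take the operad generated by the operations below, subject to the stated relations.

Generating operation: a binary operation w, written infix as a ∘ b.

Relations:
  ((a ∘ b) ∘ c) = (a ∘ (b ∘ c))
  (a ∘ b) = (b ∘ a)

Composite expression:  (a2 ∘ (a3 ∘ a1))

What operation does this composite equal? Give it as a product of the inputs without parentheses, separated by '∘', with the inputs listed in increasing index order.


a1 ∘ a2 ∘ a3


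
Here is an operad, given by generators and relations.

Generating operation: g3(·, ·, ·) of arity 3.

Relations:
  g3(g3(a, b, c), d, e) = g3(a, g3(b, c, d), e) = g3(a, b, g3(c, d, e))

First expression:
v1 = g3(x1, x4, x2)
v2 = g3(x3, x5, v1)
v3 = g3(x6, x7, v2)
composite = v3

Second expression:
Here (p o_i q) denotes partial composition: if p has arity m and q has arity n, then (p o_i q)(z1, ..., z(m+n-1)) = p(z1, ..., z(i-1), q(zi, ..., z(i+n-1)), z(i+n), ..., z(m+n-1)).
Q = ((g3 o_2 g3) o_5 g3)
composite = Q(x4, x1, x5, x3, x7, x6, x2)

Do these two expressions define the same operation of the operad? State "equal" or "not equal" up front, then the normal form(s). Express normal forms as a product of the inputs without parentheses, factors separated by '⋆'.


Reducing the first expression gives x6 ⋆ x7 ⋆ x3 ⋆ x5 ⋆ x1 ⋆ x4 ⋆ x2
Reducing the second expression gives x4 ⋆ x1 ⋆ x5 ⋆ x3 ⋆ x7 ⋆ x6 ⋆ x2
They disagree, so not equal.

not equal: they reduce to x6 ⋆ x7 ⋆ x3 ⋆ x5 ⋆ x1 ⋆ x4 ⋆ x2 and x4 ⋆ x1 ⋆ x5 ⋆ x3 ⋆ x7 ⋆ x6 ⋆ x2


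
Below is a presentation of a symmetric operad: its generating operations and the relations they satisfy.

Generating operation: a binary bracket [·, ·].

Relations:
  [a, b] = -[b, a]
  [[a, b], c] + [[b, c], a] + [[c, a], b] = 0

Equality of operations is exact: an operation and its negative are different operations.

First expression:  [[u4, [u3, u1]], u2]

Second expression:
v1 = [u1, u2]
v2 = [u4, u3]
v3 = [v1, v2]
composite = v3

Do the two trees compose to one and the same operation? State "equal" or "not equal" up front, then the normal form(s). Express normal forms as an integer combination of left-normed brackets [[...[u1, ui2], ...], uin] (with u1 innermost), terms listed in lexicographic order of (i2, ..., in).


not equal — first [[[u1, u3], u4], u2], second -[[[u1, u2], u3], u4] + [[[u1, u2], u4], u3]


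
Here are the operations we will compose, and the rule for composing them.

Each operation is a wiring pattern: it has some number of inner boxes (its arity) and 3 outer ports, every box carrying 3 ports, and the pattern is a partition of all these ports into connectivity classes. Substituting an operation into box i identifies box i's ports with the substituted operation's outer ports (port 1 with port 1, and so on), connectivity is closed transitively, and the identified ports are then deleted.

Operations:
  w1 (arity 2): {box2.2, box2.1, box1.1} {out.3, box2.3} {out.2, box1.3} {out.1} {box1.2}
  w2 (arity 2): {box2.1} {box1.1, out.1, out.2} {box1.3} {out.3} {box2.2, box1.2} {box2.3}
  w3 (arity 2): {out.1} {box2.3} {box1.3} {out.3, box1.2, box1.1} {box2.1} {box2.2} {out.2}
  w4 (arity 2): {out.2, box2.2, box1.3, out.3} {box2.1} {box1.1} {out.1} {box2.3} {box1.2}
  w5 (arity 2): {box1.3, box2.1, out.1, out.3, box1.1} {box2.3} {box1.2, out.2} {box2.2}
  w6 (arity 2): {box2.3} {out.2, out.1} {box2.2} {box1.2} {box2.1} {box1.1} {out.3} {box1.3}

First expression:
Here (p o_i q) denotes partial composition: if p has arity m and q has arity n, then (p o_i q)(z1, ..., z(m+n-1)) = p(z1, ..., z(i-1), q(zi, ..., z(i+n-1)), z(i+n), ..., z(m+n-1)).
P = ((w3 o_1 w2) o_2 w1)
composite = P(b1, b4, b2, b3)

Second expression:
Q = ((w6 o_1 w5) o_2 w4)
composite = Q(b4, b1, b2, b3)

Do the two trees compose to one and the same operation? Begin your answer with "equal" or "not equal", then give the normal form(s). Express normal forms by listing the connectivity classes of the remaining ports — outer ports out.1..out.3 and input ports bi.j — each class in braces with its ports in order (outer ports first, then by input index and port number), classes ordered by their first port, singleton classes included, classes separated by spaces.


not equal; the first gives {out.1} {out.2} {out.3, b1.1} {b1.2, b4.3} {b1.3} {b2.1, b2.2, b4.1} {b2.3} {b3.1} {b3.2} {b3.3} {b4.2} and the second {out.1, out.2} {out.3} {b1.1} {b1.2} {b1.3, b2.2} {b2.1} {b2.3} {b3.1} {b3.2} {b3.3} {b4.1, b4.3} {b4.2}


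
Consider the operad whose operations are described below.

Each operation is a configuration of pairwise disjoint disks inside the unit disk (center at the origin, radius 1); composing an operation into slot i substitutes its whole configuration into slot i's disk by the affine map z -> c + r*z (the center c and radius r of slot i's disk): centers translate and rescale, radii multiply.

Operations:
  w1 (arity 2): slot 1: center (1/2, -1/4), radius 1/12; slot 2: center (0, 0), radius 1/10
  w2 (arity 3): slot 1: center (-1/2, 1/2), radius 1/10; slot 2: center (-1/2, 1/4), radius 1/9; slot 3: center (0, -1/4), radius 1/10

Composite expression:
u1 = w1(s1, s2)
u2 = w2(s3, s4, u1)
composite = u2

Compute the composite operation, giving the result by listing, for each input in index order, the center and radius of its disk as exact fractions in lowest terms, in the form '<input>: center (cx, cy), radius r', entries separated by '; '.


s1: center (1/20, -11/40), radius 1/120; s2: center (0, -1/4), radius 1/100; s3: center (-1/2, 1/2), radius 1/10; s4: center (-1/2, 1/4), radius 1/9


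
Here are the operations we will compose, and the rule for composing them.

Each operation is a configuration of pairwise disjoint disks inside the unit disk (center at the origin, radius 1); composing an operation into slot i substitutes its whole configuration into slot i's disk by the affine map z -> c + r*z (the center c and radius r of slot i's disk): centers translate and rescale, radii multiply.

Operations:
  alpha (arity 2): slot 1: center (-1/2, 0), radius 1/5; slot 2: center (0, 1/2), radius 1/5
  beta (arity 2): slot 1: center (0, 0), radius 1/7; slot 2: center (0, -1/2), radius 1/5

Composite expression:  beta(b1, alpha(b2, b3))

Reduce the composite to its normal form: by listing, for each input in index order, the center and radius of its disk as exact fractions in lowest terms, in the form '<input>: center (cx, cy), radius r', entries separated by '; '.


b1: center (0, 0), radius 1/7; b2: center (-1/10, -1/2), radius 1/25; b3: center (0, -2/5), radius 1/25

Affine substitution under beta: radii multiply and b-centers shift.
input b1: applying the 1 nested substitution gives center (0, 0), radius 1/7
input b2: applying the 2 nested substitutions gives center (-1/10, -1/2), radius 1/25
input b3: applying the 2 nested substitutions gives center (0, -2/5), radius 1/25


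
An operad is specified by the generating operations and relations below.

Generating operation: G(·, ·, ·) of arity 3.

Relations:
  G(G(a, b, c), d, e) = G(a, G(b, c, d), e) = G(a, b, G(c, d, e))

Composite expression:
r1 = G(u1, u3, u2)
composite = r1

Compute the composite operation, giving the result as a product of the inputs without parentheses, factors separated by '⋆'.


u1 ⋆ u3 ⋆ u2

Associativity of G dissolves the nesting; only the u-input order survives.
G(u1, u3, u2) collapses to u1 ⋆ u3 ⋆ u2


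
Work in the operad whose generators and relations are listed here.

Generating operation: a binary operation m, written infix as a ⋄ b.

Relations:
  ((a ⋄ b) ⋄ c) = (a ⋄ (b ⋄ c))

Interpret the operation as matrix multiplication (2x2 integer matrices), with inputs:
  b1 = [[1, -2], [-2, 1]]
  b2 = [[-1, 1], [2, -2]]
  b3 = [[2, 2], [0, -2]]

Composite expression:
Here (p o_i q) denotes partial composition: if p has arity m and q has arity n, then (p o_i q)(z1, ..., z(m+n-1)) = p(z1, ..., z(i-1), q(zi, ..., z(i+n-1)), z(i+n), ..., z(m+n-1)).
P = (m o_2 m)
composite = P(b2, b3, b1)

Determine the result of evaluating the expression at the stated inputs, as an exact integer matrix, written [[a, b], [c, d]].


(b3 ⋄ b1) = [[-2, -2], [4, -2]]
(b2 ⋄ (b3 ⋄ b1)) = [[6, 0], [-12, 0]]

[[6, 0], [-12, 0]]


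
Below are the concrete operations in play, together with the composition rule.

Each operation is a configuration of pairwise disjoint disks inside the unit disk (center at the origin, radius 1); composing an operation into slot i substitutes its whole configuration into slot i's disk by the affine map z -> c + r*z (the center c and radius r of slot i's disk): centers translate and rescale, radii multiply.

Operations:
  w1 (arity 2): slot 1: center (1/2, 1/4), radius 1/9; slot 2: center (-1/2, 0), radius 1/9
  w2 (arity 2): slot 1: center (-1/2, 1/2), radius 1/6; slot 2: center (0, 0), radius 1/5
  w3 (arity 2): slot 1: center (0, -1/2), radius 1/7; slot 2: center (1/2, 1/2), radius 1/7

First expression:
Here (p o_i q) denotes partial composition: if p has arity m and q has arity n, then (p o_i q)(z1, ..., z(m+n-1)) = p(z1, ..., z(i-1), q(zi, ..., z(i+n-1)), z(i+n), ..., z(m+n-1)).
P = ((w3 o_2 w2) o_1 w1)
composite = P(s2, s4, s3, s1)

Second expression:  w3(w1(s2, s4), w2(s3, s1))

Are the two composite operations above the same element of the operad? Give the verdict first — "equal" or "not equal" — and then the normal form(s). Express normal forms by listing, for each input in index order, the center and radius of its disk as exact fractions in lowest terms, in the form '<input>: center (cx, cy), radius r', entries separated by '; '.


equal — both sides give s1: center (1/2, 1/2), radius 1/35; s2: center (1/14, -13/28), radius 1/63; s3: center (3/7, 4/7), radius 1/42; s4: center (-1/14, -1/2), radius 1/63


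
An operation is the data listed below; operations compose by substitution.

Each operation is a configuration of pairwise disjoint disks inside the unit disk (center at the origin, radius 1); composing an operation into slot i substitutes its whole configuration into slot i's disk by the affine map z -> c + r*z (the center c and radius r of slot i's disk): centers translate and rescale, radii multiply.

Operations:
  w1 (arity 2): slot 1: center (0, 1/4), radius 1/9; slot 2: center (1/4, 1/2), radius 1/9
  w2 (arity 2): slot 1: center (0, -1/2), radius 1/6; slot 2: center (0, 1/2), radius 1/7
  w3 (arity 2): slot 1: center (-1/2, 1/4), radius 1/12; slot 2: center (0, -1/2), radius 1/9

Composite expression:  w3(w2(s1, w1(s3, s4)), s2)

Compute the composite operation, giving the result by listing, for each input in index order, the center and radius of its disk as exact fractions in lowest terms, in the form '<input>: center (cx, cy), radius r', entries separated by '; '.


s1: center (-1/2, 5/24), radius 1/72; s2: center (0, -1/2), radius 1/9; s3: center (-1/2, 33/112), radius 1/756; s4: center (-167/336, 25/84), radius 1/756


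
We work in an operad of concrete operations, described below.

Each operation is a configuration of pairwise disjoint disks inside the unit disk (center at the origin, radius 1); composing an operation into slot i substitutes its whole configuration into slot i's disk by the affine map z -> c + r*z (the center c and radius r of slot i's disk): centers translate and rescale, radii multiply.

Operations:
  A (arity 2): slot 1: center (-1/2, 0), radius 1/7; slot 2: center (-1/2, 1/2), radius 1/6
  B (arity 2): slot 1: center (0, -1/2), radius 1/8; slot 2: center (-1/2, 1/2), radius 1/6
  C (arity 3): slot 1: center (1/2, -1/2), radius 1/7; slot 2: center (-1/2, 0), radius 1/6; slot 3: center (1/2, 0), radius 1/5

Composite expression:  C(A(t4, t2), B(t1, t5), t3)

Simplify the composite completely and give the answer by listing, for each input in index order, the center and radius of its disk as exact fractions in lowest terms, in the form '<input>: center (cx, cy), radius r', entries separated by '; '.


Affine substitution under C: radii multiply and t-centers shift.
t4: after 2 affine steps, its disk has center (3/7, -1/2), radius 1/49
t2: after 2 affine steps, its disk has center (3/7, -3/7), radius 1/42
t1: after 2 affine steps, its disk has center (-1/2, -1/12), radius 1/48
t5: after 2 affine steps, its disk has center (-7/12, 1/12), radius 1/36
t3: after 1 affine step, its disk has center (1/2, 0), radius 1/5

t1: center (-1/2, -1/12), radius 1/48; t2: center (3/7, -3/7), radius 1/42; t3: center (1/2, 0), radius 1/5; t4: center (3/7, -1/2), radius 1/49; t5: center (-7/12, 1/12), radius 1/36


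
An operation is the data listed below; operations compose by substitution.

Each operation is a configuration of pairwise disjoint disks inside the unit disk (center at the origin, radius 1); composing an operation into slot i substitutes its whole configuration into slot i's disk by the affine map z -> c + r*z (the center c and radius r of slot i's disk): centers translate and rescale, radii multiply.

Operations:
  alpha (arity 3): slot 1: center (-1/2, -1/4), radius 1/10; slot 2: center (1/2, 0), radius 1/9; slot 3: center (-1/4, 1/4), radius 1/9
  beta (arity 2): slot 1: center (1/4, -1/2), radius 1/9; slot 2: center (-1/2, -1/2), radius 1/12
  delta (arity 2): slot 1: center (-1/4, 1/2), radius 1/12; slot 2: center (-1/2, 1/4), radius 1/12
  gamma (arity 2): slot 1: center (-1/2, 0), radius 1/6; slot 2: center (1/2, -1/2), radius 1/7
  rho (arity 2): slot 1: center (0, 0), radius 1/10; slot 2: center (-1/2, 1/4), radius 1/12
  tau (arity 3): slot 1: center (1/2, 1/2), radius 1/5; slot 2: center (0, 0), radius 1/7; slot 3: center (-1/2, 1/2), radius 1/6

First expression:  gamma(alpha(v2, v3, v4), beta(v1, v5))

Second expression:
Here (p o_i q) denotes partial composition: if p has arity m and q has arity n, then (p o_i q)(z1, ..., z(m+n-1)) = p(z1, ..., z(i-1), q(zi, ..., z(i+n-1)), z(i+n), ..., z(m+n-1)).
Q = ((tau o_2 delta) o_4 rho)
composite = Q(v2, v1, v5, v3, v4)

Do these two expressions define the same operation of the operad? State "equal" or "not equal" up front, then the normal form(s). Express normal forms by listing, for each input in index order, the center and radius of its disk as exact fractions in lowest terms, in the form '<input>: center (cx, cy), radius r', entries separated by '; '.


The first expression, normalized: v1: center (15/28, -4/7), radius 1/63; v2: center (-7/12, -1/24), radius 1/60; v3: center (-5/12, 0), radius 1/54; v4: center (-13/24, 1/24), radius 1/54; v5: center (3/7, -4/7), radius 1/84
The second expression, normalized: v1: center (-1/28, 1/14), radius 1/84; v2: center (1/2, 1/2), radius 1/5; v3: center (-1/2, 1/2), radius 1/60; v4: center (-7/12, 13/24), radius 1/72; v5: center (-1/14, 1/28), radius 1/84
Distinct normal forms: not equal.

not equal; first: v1: center (15/28, -4/7), radius 1/63; v2: center (-7/12, -1/24), radius 1/60; v3: center (-5/12, 0), radius 1/54; v4: center (-13/24, 1/24), radius 1/54; v5: center (3/7, -4/7), radius 1/84; second: v1: center (-1/28, 1/14), radius 1/84; v2: center (1/2, 1/2), radius 1/5; v3: center (-1/2, 1/2), radius 1/60; v4: center (-7/12, 13/24), radius 1/72; v5: center (-1/14, 1/28), radius 1/84


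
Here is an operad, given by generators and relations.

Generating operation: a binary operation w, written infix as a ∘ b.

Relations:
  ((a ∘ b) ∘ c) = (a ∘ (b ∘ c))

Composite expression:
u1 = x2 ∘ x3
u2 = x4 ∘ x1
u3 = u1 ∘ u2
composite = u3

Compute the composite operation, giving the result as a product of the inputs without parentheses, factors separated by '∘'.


Every regrouping of w is equal, so read the x-inputs in written order.
(x2 ∘ x3) spells out as x2 ∘ x3
(x4 ∘ x1) spells out as x4 ∘ x1
((x2 ∘ x3) ∘ (x4 ∘ x1)) spells out as x2 ∘ x3 ∘ x4 ∘ x1

x2 ∘ x3 ∘ x4 ∘ x1


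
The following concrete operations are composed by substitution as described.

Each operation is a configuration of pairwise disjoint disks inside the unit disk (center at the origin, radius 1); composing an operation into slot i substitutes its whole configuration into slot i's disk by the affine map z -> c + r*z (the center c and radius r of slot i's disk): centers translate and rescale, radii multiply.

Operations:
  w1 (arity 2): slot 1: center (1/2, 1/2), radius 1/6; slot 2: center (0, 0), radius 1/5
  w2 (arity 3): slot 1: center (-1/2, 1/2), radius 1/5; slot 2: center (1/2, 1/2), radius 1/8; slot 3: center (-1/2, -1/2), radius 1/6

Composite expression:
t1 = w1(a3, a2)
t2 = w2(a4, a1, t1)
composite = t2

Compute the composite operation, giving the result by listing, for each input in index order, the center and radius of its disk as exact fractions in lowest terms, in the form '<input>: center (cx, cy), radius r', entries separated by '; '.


a1: center (1/2, 1/2), radius 1/8; a2: center (-1/2, -1/2), radius 1/30; a3: center (-5/12, -5/12), radius 1/36; a4: center (-1/2, 1/2), radius 1/5

Nesting under w2 composes maps z -> c + r*z down each a-path.
a4: after 1 affine step, its disk has center (-1/2, 1/2), radius 1/5
a1: after 1 affine step, its disk has center (1/2, 1/2), radius 1/8
a3: after 2 affine steps, its disk has center (-5/12, -5/12), radius 1/36
a2: after 2 affine steps, its disk has center (-1/2, -1/2), radius 1/30


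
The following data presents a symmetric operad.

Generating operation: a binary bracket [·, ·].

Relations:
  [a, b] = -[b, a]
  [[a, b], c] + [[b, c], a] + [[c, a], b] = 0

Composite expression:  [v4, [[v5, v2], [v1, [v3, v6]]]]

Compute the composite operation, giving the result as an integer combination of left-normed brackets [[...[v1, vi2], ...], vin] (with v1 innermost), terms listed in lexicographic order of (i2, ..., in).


-[[[[[v1, v3], v6], v2], v5], v4] + [[[[[v1, v3], v6], v5], v2], v4] + [[[[[v1, v6], v3], v2], v5], v4] - [[[[[v1, v6], v3], v5], v2], v4]

Antisymmetry and Jacobi reduce to v1-anchored left-normed brackets.
Composite bracket: [v4, [[v5, v2], [v1, [v3, v6]]]]
The bracket unfolds into 32 signed words via [a, b] = ab - ba (2^5 = 32).
Keep just the words that open with v1:
  word v1v3v6v2v5v4 has sign -1, contributing -[[[[[v1, v3], v6], v2], v5], v4]
  word v1v3v6v5v2v4 has sign +1, contributing +[[[[[v1, v3], v6], v5], v2], v4]
  word v1v6v3v2v5v4 has sign +1, contributing +[[[[[v1, v6], v3], v2], v5], v4]
  word v1v6v3v5v2v4 has sign -1, contributing -[[[[[v1, v6], v3], v5], v2], v4]


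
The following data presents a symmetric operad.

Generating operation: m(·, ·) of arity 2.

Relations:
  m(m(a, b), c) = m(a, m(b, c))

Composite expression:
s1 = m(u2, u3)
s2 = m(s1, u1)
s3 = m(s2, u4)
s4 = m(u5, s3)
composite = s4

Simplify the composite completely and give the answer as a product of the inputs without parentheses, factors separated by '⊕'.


Associativity of m dissolves the nesting; only the u-input order survives.
m(u2, u3) spells out as u2 ⊕ u3
m(m(u2, u3), u1) spells out as u2 ⊕ u3 ⊕ u1
m(m(m(u2, u3), u1), u4) spells out as u2 ⊕ u3 ⊕ u1 ⊕ u4
m(u5, m(m(m(u2, u3), u1), u4)) spells out as u5 ⊕ u2 ⊕ u3 ⊕ u1 ⊕ u4

u5 ⊕ u2 ⊕ u3 ⊕ u1 ⊕ u4


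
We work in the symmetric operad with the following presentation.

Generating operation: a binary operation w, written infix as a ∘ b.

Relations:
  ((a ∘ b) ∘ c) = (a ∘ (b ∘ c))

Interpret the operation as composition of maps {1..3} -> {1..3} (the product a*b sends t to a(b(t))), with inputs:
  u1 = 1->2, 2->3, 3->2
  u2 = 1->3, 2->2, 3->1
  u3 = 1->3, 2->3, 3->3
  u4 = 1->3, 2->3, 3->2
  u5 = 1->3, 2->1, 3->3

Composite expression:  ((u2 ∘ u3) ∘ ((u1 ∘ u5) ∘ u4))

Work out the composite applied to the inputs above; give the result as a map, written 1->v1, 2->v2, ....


1->1, 2->1, 3->1


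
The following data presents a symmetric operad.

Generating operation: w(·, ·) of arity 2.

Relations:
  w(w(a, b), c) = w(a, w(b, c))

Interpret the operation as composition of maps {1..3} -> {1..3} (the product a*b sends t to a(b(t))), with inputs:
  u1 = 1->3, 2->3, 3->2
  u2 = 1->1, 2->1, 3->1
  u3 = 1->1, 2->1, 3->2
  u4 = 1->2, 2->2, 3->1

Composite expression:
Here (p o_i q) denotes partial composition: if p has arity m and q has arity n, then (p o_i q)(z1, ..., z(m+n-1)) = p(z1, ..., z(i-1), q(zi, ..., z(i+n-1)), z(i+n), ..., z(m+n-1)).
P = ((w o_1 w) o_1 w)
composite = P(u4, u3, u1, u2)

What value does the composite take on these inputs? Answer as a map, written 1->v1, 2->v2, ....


1->2, 2->2, 3->2

w(u4, u3) = 1->2, 2->2, 3->2
w(w(u4, u3), u1) = 1->2, 2->2, 3->2
w(w(w(u4, u3), u1), u2) = 1->2, 2->2, 3->2


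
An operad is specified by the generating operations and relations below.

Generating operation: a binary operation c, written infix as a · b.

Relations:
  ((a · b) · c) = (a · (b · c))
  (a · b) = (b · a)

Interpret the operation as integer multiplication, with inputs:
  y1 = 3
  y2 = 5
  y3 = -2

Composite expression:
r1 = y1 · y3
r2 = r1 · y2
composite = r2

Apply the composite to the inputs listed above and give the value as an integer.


(y1 · y3) = -6
((y1 · y3) · y2) = -30

-30


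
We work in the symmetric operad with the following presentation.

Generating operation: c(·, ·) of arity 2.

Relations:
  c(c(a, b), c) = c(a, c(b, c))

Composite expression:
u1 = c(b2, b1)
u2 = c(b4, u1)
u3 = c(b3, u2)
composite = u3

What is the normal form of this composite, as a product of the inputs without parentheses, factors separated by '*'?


The c-tree's shape is irrelevant; the b-reading-order decides.
c(b2, b1) reduces to b2 * b1
c(b4, c(b2, b1)) reduces to b4 * b2 * b1
c(b3, c(b4, c(b2, b1))) reduces to b3 * b4 * b2 * b1

b3 * b4 * b2 * b1


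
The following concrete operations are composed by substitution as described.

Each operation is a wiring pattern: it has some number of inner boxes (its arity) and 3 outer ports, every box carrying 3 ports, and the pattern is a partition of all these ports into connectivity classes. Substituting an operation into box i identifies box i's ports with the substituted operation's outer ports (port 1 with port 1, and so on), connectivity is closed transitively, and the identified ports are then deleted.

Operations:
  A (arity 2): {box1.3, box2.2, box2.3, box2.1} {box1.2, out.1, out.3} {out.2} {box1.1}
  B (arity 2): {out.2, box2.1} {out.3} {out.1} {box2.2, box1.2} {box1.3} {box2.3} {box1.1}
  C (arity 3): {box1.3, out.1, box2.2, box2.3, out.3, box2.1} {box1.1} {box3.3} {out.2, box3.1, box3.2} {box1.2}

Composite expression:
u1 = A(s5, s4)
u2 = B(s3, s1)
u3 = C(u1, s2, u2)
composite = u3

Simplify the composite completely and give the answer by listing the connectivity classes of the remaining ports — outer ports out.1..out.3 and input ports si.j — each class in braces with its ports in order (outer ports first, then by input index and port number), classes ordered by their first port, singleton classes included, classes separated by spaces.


{out.1, out.3, s2.1, s2.2, s2.3, s5.2} {out.2, s1.1} {s1.2, s3.2} {s1.3} {s3.1} {s3.3} {s4.1, s4.2, s4.3, s5.3} {s5.1}

After gluing at C, chains via deleted ports link the s-ports.
A over (s5, s4) gives {out.1, out.3, s5.2} {out.2} {s4.1, s4.2, s4.3, s5.3} {s5.1}, out.j being that stage's outer ports
B over (s3, s1) gives {out.1} {out.2, s1.1} {out.3} {s1.2, s3.2} {s1.3} {s3.1} {s3.3}, out.j being that stage's outer ports
C over (s5, s4, s2, s3, s1) gives {out.1, out.3, s2.1, s2.2, s2.3, s5.2} {out.2, s1.1} {s1.2, s3.2} {s1.3} {s3.1} {s3.3} {s4.1, s4.2, s4.3, s5.3} {s5.1}, out.j being that stage's outer ports


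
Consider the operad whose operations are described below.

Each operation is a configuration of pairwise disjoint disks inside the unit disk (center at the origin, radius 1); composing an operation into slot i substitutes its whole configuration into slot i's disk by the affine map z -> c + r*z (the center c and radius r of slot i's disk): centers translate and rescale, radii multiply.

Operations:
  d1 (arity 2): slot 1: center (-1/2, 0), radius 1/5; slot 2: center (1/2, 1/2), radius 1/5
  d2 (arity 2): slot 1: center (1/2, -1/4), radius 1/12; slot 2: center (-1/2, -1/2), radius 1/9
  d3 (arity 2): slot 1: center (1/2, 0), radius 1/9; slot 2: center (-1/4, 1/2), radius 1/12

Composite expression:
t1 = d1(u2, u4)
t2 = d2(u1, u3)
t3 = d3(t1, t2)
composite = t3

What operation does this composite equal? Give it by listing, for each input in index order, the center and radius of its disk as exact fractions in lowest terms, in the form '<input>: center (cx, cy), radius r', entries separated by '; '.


u1: center (-5/24, 23/48), radius 1/144; u2: center (4/9, 0), radius 1/45; u3: center (-7/24, 11/24), radius 1/108; u4: center (5/9, 1/18), radius 1/45


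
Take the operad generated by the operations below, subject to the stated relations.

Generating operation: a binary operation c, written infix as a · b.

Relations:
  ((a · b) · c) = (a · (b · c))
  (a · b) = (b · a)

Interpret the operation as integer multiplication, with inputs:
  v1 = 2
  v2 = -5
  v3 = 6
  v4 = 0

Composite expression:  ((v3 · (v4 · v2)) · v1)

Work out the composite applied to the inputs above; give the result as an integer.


(v4 · v2) = 0
(v3 · (v4 · v2)) = 0
((v3 · (v4 · v2)) · v1) = 0

0


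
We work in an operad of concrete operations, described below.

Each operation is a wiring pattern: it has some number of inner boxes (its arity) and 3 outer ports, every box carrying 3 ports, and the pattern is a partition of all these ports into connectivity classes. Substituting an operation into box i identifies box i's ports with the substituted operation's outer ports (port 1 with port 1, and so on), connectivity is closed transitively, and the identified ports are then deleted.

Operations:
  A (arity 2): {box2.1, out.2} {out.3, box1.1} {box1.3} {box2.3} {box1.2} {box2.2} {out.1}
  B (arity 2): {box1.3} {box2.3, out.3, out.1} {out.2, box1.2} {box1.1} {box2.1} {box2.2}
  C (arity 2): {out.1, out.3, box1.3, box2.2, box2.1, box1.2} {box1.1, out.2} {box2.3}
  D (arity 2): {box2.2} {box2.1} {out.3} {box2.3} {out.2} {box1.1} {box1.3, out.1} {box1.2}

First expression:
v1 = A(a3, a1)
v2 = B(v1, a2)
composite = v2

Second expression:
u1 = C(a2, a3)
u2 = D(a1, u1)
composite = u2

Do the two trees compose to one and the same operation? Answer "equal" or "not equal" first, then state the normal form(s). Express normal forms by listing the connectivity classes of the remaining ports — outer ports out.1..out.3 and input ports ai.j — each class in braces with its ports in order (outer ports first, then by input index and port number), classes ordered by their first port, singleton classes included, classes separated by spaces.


not equal; the first gives {out.1, out.3, a2.3} {out.2, a1.1} {a1.2} {a1.3} {a2.1} {a2.2} {a3.1} {a3.2} {a3.3} and the second {out.1, a1.3} {out.2} {out.3} {a1.1} {a1.2} {a2.1} {a2.2, a2.3, a3.1, a3.2} {a3.3}

In normal form, the first expression is {out.1, out.3, a2.3} {out.2, a1.1} {a1.2} {a1.3} {a2.1} {a2.2} {a3.1} {a3.2} {a3.3}
In normal form, the second expression is {out.1, a1.3} {out.2} {out.3} {a1.1} {a1.2} {a2.1} {a2.2, a2.3, a3.1, a3.2} {a3.3}
The normal forms differ: not equal.


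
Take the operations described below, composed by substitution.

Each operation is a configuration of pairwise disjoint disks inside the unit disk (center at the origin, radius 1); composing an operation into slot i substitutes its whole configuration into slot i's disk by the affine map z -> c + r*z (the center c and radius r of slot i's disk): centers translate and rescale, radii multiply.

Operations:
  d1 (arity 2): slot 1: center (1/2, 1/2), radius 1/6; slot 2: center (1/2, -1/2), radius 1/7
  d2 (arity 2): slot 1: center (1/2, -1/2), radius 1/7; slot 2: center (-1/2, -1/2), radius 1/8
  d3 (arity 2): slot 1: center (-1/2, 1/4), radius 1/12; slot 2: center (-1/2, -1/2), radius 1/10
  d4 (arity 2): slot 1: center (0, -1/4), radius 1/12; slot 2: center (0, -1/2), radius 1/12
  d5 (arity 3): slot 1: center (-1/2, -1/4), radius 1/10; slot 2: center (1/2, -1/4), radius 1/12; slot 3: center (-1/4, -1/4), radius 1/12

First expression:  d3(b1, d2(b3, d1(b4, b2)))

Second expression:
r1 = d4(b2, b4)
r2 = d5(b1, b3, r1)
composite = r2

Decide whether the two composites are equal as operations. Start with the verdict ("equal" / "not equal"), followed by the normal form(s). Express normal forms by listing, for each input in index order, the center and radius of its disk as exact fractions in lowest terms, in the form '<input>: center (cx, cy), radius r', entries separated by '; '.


Normal form of the first expression: b1: center (-1/2, 1/4), radius 1/12; b2: center (-87/160, -89/160), radius 1/560; b3: center (-9/20, -11/20), radius 1/70; b4: center (-87/160, -87/160), radius 1/480
Normal form of the second expression: b1: center (-1/2, -1/4), radius 1/10; b2: center (-1/4, -13/48), radius 1/144; b3: center (1/2, -1/4), radius 1/12; b4: center (-1/4, -7/24), radius 1/144
Distinct normal forms: not equal.

not equal; first: b1: center (-1/2, 1/4), radius 1/12; b2: center (-87/160, -89/160), radius 1/560; b3: center (-9/20, -11/20), radius 1/70; b4: center (-87/160, -87/160), radius 1/480; second: b1: center (-1/2, -1/4), radius 1/10; b2: center (-1/4, -13/48), radius 1/144; b3: center (1/2, -1/4), radius 1/12; b4: center (-1/4, -7/24), radius 1/144


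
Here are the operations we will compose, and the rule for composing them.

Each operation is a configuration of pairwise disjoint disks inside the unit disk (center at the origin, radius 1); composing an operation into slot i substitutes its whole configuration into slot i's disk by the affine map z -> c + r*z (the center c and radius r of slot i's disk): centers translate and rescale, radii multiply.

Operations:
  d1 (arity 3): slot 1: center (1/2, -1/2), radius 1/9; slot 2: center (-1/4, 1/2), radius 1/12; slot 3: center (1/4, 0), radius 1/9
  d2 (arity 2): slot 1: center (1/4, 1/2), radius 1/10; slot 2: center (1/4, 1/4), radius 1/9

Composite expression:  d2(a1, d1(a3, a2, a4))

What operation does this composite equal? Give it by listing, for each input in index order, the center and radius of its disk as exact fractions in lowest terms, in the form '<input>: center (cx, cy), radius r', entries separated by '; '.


a1: center (1/4, 1/2), radius 1/10; a2: center (2/9, 11/36), radius 1/108; a3: center (11/36, 7/36), radius 1/81; a4: center (5/18, 1/4), radius 1/81

Follow each a-input down from d2: c' goes to c + r*c', radius to r*r'.
input a1: composing its 1 substitution step yields center (1/4, 1/2), radius 1/10
input a3: composing its 2 substitution steps yields center (11/36, 7/36), radius 1/81
input a2: composing its 2 substitution steps yields center (2/9, 11/36), radius 1/108
input a4: composing its 2 substitution steps yields center (5/18, 1/4), radius 1/81


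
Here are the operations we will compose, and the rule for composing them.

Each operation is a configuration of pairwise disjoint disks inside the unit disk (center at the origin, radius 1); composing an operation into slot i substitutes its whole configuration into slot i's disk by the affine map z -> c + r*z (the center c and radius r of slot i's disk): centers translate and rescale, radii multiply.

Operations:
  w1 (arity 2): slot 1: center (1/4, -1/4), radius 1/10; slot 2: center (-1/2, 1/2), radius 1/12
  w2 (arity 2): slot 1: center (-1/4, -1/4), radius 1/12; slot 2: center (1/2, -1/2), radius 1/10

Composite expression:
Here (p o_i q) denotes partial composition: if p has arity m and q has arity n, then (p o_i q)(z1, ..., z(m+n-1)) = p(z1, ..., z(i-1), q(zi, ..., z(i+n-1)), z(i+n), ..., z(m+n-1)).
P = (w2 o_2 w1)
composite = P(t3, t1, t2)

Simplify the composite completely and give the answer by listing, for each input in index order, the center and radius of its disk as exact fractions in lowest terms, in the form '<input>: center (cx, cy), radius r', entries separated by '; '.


t1: center (21/40, -21/40), radius 1/100; t2: center (9/20, -9/20), radius 1/120; t3: center (-1/4, -1/4), radius 1/12

Affine substitution under w2: radii multiply and t-centers shift.
input t3: applying the 1 nested substitution gives center (-1/4, -1/4), radius 1/12
input t1: applying the 2 nested substitutions gives center (21/40, -21/40), radius 1/100
input t2: applying the 2 nested substitutions gives center (9/20, -9/20), radius 1/120


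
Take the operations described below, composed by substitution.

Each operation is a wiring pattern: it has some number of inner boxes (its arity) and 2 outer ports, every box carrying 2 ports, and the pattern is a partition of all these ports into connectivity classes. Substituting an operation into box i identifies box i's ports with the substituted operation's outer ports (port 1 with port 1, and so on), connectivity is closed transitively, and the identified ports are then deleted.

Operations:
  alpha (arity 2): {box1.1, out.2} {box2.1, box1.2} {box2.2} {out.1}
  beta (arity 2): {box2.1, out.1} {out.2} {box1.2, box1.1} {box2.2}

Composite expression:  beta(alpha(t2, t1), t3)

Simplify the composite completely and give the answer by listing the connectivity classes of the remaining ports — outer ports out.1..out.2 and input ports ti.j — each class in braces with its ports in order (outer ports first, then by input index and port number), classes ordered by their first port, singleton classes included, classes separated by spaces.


{out.1, t3.1} {out.2} {t1.1, t2.2} {t1.2} {t2.1} {t3.2}

After gluing at beta, chains via deleted ports link the t-ports.
through alpha, on inputs (t2, t1): {out.1} {out.2, t2.1} {t1.1, t2.2} {t1.2} (out.j = stage outer ports)
through beta, on inputs (t2, t1, t3): {out.1, t3.1} {out.2} {t1.1, t2.2} {t1.2} {t2.1} {t3.2} (out.j = stage outer ports)


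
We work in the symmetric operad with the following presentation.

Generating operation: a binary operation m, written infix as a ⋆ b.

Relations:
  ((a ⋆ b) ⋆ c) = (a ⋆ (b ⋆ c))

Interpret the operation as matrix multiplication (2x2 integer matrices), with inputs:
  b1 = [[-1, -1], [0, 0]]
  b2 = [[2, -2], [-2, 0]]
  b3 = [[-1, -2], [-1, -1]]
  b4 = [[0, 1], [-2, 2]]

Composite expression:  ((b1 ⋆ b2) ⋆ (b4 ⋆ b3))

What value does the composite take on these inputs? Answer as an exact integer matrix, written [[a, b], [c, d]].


[[0, 4], [0, 0]]

(b1 ⋆ b2) = [[0, 2], [0, 0]]
(b4 ⋆ b3) = [[-1, -1], [0, 2]]
((b1 ⋆ b2) ⋆ (b4 ⋆ b3)) = [[0, 4], [0, 0]]


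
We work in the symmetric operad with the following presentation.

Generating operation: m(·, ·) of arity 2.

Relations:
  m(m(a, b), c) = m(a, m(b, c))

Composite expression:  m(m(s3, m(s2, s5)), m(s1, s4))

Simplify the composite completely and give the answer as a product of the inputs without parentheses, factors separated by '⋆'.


s3 ⋆ s2 ⋆ s5 ⋆ s1 ⋆ s4

Every regrouping of m is equal, so read the s-inputs in written order.
m(s2, s5) flattens to s2 ⋆ s5
m(s3, m(s2, s5)) flattens to s3 ⋆ s2 ⋆ s5
m(s1, s4) flattens to s1 ⋆ s4
m(m(s3, m(s2, s5)), m(s1, s4)) flattens to s3 ⋆ s2 ⋆ s5 ⋆ s1 ⋆ s4


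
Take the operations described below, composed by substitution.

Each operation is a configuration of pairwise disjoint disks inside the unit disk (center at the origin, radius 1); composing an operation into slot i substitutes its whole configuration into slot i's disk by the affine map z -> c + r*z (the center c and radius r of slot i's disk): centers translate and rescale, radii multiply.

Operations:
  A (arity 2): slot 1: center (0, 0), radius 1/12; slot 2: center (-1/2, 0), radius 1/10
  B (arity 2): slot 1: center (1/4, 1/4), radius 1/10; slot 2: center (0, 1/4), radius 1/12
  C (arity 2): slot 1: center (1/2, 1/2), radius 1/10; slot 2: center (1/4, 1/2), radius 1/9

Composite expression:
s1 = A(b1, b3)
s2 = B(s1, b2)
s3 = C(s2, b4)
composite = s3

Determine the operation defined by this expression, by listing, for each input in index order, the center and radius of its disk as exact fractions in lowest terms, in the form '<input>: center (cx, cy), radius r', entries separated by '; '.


b1: center (21/40, 21/40), radius 1/1200; b2: center (1/2, 21/40), radius 1/120; b3: center (13/25, 21/40), radius 1/1000; b4: center (1/4, 1/2), radius 1/9


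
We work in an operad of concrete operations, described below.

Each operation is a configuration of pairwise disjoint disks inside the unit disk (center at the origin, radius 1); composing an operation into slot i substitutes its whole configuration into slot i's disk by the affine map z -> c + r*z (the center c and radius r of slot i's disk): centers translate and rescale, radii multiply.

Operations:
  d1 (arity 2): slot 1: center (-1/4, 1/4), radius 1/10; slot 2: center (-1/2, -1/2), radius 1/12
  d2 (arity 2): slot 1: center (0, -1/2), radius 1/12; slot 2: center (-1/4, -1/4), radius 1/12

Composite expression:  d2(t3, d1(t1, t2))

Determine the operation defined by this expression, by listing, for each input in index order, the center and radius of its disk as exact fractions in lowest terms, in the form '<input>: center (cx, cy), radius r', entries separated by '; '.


t1: center (-13/48, -11/48), radius 1/120; t2: center (-7/24, -7/24), radius 1/144; t3: center (0, -1/2), radius 1/12

Nesting under d2 composes maps z -> c + r*z down each t-path.
t3 passes through 1 substitution, ending at center (0, -1/2), radius 1/12
t1 passes through 2 substitutions, ending at center (-13/48, -11/48), radius 1/120
t2 passes through 2 substitutions, ending at center (-7/24, -7/24), radius 1/144
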